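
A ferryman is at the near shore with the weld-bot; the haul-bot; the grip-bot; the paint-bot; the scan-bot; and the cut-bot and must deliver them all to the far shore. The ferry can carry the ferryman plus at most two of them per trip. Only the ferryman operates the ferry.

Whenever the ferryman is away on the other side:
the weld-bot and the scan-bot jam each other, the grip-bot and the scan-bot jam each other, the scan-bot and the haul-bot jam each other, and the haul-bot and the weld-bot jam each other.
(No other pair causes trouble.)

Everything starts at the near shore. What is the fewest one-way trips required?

Counting alone: the ferryman can take at most 2 across per trip to the far shore, so moving all 6 needs at least 3 loaded trips out, with a return between consecutive ones — at least 5 crossings.
The safety rule pushes this higher. Following every safe sequence of crossings, the most of the 6 that can be at the far shore as the ferry arrives there on crossings 5, 7 is 4, 5 respectively — never all 6.
So no plan with fewer than 9 crossings exists, and this one achieves 9:
1. Ferryman goes to the far shore with the scan-bot and the weld-bot.
2. Ferryman goes back to the near shore with the weld-bot.
3. Ferryman goes to the far shore with the grip-bot and the weld-bot.
4. Ferryman goes back to the near shore with the scan-bot.
5. Ferryman goes to the far shore with the haul-bot and the paint-bot.
6. Ferryman goes back to the near shore with the weld-bot.
7. Ferryman goes to the far shore with the cut-bot and the weld-bot.
8. Ferryman goes back to the near shore with the weld-bot.
9. Ferryman goes to the far shore with the scan-bot and the weld-bot.

9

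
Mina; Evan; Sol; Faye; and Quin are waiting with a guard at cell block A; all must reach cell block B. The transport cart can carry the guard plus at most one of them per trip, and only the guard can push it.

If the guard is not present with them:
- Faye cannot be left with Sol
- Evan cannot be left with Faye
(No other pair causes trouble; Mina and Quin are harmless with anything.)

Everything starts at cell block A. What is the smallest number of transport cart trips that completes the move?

Counting alone: the guard can take at most 1 across per trip to cell block B, so moving all 5 needs at least 5 loaded trips out, with a return between consecutive ones — at least 9 crossings.
The safety rule pushes this higher. Following every safe sequence of crossings, the most of the 5 that can be at cell block B as the transport cart arrives there on crossing 9 is 4 — never all 5.
So no plan with fewer than 11 crossings exists, and this one achieves 11:
1. Guard goes to cell block B with Faye.
2. Guard goes back to cell block A alone.
3. Guard goes to cell block B with Mina.
4. Guard goes back to cell block A alone.
5. Guard goes to cell block B with Evan.
6. Guard goes back to cell block A with Faye.
7. Guard goes to cell block B with Sol.
8. Guard goes back to cell block A alone.
9. Guard goes to cell block B with Quin.
10. Guard goes back to cell block A alone.
11. Guard goes to cell block B with Faye.

11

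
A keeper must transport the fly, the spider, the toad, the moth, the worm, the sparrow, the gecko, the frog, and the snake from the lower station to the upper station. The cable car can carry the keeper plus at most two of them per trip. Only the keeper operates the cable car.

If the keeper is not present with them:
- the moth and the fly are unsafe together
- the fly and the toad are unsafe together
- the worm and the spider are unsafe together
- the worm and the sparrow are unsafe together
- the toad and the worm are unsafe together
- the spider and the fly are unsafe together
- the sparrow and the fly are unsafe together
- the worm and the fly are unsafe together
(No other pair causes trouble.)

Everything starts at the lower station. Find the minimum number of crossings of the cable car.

impossible

Following every safe sequence of crossings from the start, the most of the 9 that can be at the upper station as the cable car arrives there on crossings 1, 3, 5, 7, 9, 11 is 2, 3, 4, 5, 6, 7 respectively; the best ever achieved is 7 of 9.
From crossing 13 on, no configuration arises that was not already reachable earlier: only 152 distinct safe configurations (who is on which side, and where the cable car is) can ever be reached, none of them has everyone across, and every continuation just revisits them. So no valid plan exists.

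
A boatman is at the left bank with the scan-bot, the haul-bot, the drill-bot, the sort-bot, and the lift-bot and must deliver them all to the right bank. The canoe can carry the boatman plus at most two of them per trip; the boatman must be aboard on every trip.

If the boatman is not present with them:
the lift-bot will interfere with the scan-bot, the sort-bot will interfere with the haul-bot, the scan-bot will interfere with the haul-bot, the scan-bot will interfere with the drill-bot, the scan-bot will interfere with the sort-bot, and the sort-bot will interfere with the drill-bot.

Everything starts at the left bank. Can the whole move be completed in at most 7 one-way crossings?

Yes — this plan uses 7 crossings (≤ 7):
1. Boatman goes to the right bank with the scan-bot and the sort-bot.
2. Boatman goes back to the left bank with the scan-bot.
3. Boatman goes to the right bank with the lift-bot and the scan-bot.
4. Boatman goes back to the left bank with the scan-bot.
5. Boatman goes to the right bank with the drill-bot and the haul-bot.
6. Boatman goes back to the left bank with the sort-bot.
7. Boatman goes to the right bank with the scan-bot and the sort-bot.

Yes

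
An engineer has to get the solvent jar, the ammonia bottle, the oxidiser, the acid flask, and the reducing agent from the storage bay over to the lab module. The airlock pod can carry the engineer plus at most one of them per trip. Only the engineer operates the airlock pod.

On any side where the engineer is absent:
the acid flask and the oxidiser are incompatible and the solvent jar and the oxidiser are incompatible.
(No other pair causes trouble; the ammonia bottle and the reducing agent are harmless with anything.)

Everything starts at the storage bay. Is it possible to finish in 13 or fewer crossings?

Yes — this plan uses 11 crossings (≤ 13):
1. Engineer goes to the lab module with the oxidiser.  [the storage bay: the acid flask, the ammonia bottle, the reducing agent, the solvent jar | the lab module: the oxidiser]
2. Engineer goes back to the storage bay alone.  [the storage bay: the acid flask, the ammonia bottle, the reducing agent, the solvent jar | the lab module: the oxidiser]
3. Engineer goes to the lab module with the solvent jar.  [the storage bay: the acid flask, the ammonia bottle, the reducing agent | the lab module: the oxidiser, the solvent jar]
4. Engineer goes back to the storage bay with the oxidiser.  [the storage bay: the acid flask, the ammonia bottle, the oxidiser, the reducing agent | the lab module: the solvent jar]
5. Engineer goes to the lab module with the acid flask.  [the storage bay: the ammonia bottle, the oxidiser, the reducing agent | the lab module: the acid flask, the solvent jar]
6. Engineer goes back to the storage bay alone.  [the storage bay: the ammonia bottle, the oxidiser, the reducing agent | the lab module: the acid flask, the solvent jar]
7. Engineer goes to the lab module with the ammonia bottle.  [the storage bay: the oxidiser, the reducing agent | the lab module: the acid flask, the ammonia bottle, the solvent jar]
8. Engineer goes back to the storage bay alone.  [the storage bay: the oxidiser, the reducing agent | the lab module: the acid flask, the ammonia bottle, the solvent jar]
9. Engineer goes to the lab module with the reducing agent.  [the storage bay: the oxidiser | the lab module: the acid flask, the ammonia bottle, the reducing agent, the solvent jar]
10. Engineer goes back to the storage bay alone.  [the storage bay: the oxidiser | the lab module: the acid flask, the ammonia bottle, the reducing agent, the solvent jar]
11. Engineer goes to the lab module with the oxidiser.  [the storage bay: — | the lab module: the acid flask, the ammonia bottle, the oxidiser, the reducing agent, the solvent jar]

Yes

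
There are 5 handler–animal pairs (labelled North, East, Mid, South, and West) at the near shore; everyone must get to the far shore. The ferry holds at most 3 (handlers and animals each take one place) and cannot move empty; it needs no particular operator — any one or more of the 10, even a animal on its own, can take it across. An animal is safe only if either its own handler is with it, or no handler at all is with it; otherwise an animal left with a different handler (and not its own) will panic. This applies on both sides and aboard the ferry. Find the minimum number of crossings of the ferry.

Counting alone: each trip to the far shore takes at most 3 across and each return brings at least 1 back, so after t trips out (and t−1 returns) at most 3t − (t−1) of the 10 are across; that first reaches 10 at t = 5, so at least 9 crossings are needed.
The safety rule pushes this higher. Following every safe sequence of crossings, the most of the 10 that can be at the far shore as the ferry arrives there on crossing 9 is 9 — never all 10.
So no plan with fewer than 11 crossings exists, and this one achieves 11:
1. animal North and handler North cross → the far shore.
2. handler North crosses ← the near shore.
3. animal East, animal Mid, and animal South cross → the far shore.
4. animal North crosses ← the near shore.
5. handler East, handler Mid, and handler South cross → the far shore.
6. animal East and handler East cross ← the near shore.
7. handler East, handler North, and handler West cross → the far shore.
8. animal Mid crosses ← the near shore.
9. animal East and animal North cross → the far shore.
10. animal North crosses ← the near shore.
11. animal Mid, animal North, and animal West cross → the far shore.

11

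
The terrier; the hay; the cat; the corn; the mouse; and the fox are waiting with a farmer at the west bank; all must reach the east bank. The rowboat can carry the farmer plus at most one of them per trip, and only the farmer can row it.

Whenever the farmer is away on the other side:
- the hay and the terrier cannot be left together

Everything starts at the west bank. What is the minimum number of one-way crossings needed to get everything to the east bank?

11

Counting alone: the farmer can take at most 1 across per trip to the east bank, so moving all 6 needs at least 6 loaded trips out, with a return between consecutive ones — at least 11 crossings.
The plan below uses exactly 11 crossings, so it is optimal:
1. Farmer goes to the east bank with the terrier.  [the west bank: the cat, the corn, the fox, the hay, the mouse | the east bank: the terrier]
2. Farmer goes back to the west bank alone.  [the west bank: the cat, the corn, the fox, the hay, the mouse | the east bank: the terrier]
3. Farmer goes to the east bank with the cat.  [the west bank: the corn, the fox, the hay, the mouse | the east bank: the cat, the terrier]
4. Farmer goes back to the west bank alone.  [the west bank: the corn, the fox, the hay, the mouse | the east bank: the cat, the terrier]
5. Farmer goes to the east bank with the corn.  [the west bank: the fox, the hay, the mouse | the east bank: the cat, the corn, the terrier]
6. Farmer goes back to the west bank alone.  [the west bank: the fox, the hay, the mouse | the east bank: the cat, the corn, the terrier]
7. Farmer goes to the east bank with the mouse.  [the west bank: the fox, the hay | the east bank: the cat, the corn, the mouse, the terrier]
8. Farmer goes back to the west bank alone.  [the west bank: the fox, the hay | the east bank: the cat, the corn, the mouse, the terrier]
9. Farmer goes to the east bank with the fox.  [the west bank: the hay | the east bank: the cat, the corn, the fox, the mouse, the terrier]
10. Farmer goes back to the west bank alone.  [the west bank: the hay | the east bank: the cat, the corn, the fox, the mouse, the terrier]
11. Farmer goes to the east bank with the hay.  [the west bank: — | the east bank: the cat, the corn, the fox, the hay, the mouse, the terrier]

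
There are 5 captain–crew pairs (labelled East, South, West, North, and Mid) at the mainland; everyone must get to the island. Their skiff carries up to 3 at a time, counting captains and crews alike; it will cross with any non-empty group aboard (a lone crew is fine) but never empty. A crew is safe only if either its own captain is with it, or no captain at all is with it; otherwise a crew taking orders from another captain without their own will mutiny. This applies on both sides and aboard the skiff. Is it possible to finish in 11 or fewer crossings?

Yes

Yes — this plan uses 11 crossings (≤ 11):
1. captain East and crew East cross → the island.
2. captain East crosses ← the mainland.
3. crew North, crew South, and crew West cross → the island.
4. crew East crosses ← the mainland.
5. captain North, captain South, and captain West cross → the island.
6. captain South and crew South cross ← the mainland.
7. captain East, captain Mid, and captain South cross → the island.
8. crew West crosses ← the mainland.
9. crew East and crew South cross → the island.
10. crew East crosses ← the mainland.
11. crew East, crew Mid, and crew West cross → the island.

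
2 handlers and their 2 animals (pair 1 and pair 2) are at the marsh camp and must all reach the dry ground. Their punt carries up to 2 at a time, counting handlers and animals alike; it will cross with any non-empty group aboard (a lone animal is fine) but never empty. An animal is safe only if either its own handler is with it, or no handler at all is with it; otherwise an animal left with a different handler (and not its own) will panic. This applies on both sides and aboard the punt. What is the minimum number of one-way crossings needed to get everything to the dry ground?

5

Counting alone: each trip to the dry ground takes at most 2 across and each return brings at least 1 back, so after t trips out (and t−1 returns) at most 2t − (t−1) of the 4 are across; that first reaches 4 at t = 3, so at least 5 crossings are needed.
The plan below uses exactly 5 crossings, so it is optimal:
1. animal 1 and handler 1 cross → the dry ground.
2. handler 1 crosses ← the marsh camp.
3. handler 1 and handler 2 cross → the dry ground.
4. handler 2 crosses ← the marsh camp.
5. animal 2 and handler 2 cross → the dry ground.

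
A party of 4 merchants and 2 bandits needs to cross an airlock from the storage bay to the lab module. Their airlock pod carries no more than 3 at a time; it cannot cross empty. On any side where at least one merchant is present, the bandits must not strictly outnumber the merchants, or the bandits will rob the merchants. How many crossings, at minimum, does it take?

Counting alone: each trip to the lab module takes at most 3 across and each return brings at least 1 back, so after t trips out (and t−1 returns) at most 3t − (t−1) of the 6 are across; that first reaches 6 at t = 3, so at least 5 crossings are needed.
The plan below uses exactly 5 crossings, so it is optimal:
1. 2 bandits → the lab module.  (the storage bay: 4M 0B; the lab module: 0M 2B)
2. 1 bandit ← the storage bay.  (the storage bay: 4M 1B; the lab module: 0M 1B)
3. 2 merchants and 1 bandit → the lab module.  (the storage bay: 2M 0B; the lab module: 2M 2B)
4. 1 bandit ← the storage bay.  (the storage bay: 2M 1B; the lab module: 2M 1B)
5. 2 merchants and 1 bandit → the lab module.  (the storage bay: 0M 0B; the lab module: 4M 2B)

5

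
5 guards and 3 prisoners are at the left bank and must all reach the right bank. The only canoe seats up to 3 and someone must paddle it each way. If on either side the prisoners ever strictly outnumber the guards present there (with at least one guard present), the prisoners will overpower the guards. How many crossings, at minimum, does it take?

Counting alone: each trip to the right bank takes at most 3 across and each return brings at least 1 back, so after t trips out (and t−1 returns) at most 3t − (t−1) of the 8 are across; that first reaches 8 at t = 4, so at least 7 crossings are needed.
The plan below uses exactly 7 crossings, so it is optimal:
1. 2 prisoners → the right bank.  (the left bank: 5G 1P; the right bank: 0G 2P)
2. 1 prisoner ← the left bank.  (the left bank: 5G 2P; the right bank: 0G 1P)
3. 2 guards and 1 prisoner → the right bank.  (the left bank: 3G 1P; the right bank: 2G 2P)
4. 1 prisoner ← the left bank.  (the left bank: 3G 2P; the right bank: 2G 1P)
5. 1 guard and 2 prisoners → the right bank.  (the left bank: 2G 0P; the right bank: 3G 3P)
6. 1 prisoner ← the left bank.  (the left bank: 2G 1P; the right bank: 3G 2P)
7. 2 guards and 1 prisoner → the right bank.  (the left bank: 0G 0P; the right bank: 5G 3P)

7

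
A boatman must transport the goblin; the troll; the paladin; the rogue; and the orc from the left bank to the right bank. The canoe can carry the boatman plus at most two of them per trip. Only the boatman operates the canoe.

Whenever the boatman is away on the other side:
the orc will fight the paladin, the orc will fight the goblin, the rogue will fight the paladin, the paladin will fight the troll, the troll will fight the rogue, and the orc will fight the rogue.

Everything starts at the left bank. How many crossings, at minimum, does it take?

Whatever the first load, the items left behind include a forbidden pair without the boatman. No opening move is safe, so no plan exists.

impossible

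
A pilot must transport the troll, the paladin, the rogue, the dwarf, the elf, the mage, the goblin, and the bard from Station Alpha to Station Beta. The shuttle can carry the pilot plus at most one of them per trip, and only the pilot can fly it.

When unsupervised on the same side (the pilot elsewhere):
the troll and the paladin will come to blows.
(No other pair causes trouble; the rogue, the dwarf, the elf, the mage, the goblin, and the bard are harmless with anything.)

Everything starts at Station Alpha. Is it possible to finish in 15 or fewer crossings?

Yes — this plan uses 15 crossings (≤ 15):
1. Pilot goes to Station Beta with the troll.
2. Pilot goes back to Station Alpha alone.
3. Pilot goes to Station Beta with the rogue.
4. Pilot goes back to Station Alpha alone.
5. Pilot goes to Station Beta with the dwarf.
6. Pilot goes back to Station Alpha alone.
7. Pilot goes to Station Beta with the elf.
8. Pilot goes back to Station Alpha alone.
9. Pilot goes to Station Beta with the mage.
10. Pilot goes back to Station Alpha alone.
11. Pilot goes to Station Beta with the goblin.
12. Pilot goes back to Station Alpha alone.
13. Pilot goes to Station Beta with the bard.
14. Pilot goes back to Station Alpha alone.
15. Pilot goes to Station Beta with the paladin.

Yes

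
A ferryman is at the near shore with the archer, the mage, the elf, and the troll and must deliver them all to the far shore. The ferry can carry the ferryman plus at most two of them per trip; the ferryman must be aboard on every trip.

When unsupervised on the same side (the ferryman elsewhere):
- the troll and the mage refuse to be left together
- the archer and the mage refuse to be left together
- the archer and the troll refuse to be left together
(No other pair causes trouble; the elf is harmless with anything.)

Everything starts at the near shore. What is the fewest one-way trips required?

5

Counting alone: the ferryman can take at most 2 across per trip to the far shore, so moving all 4 needs at least 2 loaded trips out, with a return between consecutive ones — at least 3 crossings.
The safety rule pushes this higher. Following every safe sequence of crossings, the most of the 4 that can be at the far shore as the ferry arrives there on crossing 3 is 3 — never all 4.
So no plan with fewer than 5 crossings exists, and this one achieves 5:
1. Ferryman goes to the far shore with the archer and the mage.
2. Ferryman goes back to the near shore with the archer.
3. Ferryman goes to the far shore with the archer and the elf.
4. Ferryman goes back to the near shore with the archer.
5. Ferryman goes to the far shore with the archer and the troll.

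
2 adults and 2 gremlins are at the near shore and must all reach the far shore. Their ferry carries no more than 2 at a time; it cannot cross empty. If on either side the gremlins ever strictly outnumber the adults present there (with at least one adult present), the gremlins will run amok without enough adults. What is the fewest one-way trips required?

Counting alone: each trip to the far shore takes at most 2 across and each return brings at least 1 back, so after t trips out (and t−1 returns) at most 2t − (t−1) of the 4 are across; that first reaches 4 at t = 3, so at least 5 crossings are needed.
The plan below uses exactly 5 crossings, so it is optimal:
1. 2 gremlins → the far shore.  (the near shore: 2A 0G; the far shore: 0A 2G)
2. 1 gremlin ← the near shore.  (the near shore: 2A 1G; the far shore: 0A 1G)
3. 2 adults → the far shore.  (the near shore: 0A 1G; the far shore: 2A 1G)
4. 1 gremlin ← the near shore.  (the near shore: 0A 2G; the far shore: 2A 0G)
5. 2 gremlins → the far shore.  (the near shore: 0A 0G; the far shore: 2A 2G)

5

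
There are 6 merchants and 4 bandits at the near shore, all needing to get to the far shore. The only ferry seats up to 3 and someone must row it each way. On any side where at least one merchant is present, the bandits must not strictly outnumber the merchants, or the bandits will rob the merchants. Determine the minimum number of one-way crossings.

9

Counting alone: each trip to the far shore takes at most 3 across and each return brings at least 1 back, so after t trips out (and t−1 returns) at most 3t − (t−1) of the 10 are across; that first reaches 10 at t = 5, so at least 9 crossings are needed.
The plan below uses exactly 9 crossings, so it is optimal:
1. 2 bandits → the far shore.  (the near shore: 6M 2B; the far shore: 0M 2B)
2. 1 bandit ← the near shore.  (the near shore: 6M 3B; the far shore: 0M 1B)
3. 3 bandits → the far shore.  (the near shore: 6M 0B; the far shore: 0M 4B)
4. 1 bandit ← the near shore.  (the near shore: 6M 1B; the far shore: 0M 3B)
5. 3 merchants → the far shore.  (the near shore: 3M 1B; the far shore: 3M 3B)
6. 1 bandit ← the near shore.  (the near shore: 3M 2B; the far shore: 3M 2B)
7. 1 merchant and 2 bandits → the far shore.  (the near shore: 2M 0B; the far shore: 4M 4B)
8. 1 bandit ← the near shore.  (the near shore: 2M 1B; the far shore: 4M 3B)
9. 2 merchants and 1 bandit → the far shore.  (the near shore: 0M 0B; the far shore: 6M 4B)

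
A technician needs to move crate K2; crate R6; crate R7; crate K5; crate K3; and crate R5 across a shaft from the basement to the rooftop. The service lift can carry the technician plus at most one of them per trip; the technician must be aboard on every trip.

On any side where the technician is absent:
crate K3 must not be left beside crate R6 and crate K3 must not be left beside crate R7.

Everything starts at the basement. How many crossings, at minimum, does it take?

13

Counting alone: the technician can take at most 1 across per trip to the rooftop, so moving all 6 needs at least 6 loaded trips out, with a return between consecutive ones — at least 11 crossings.
The safety rule pushes this higher. Following every safe sequence of crossings, the most of the 6 that can be at the rooftop as the service lift arrives there on crossing 11 is 5 — never all 6.
So no plan with fewer than 13 crossings exists, and this one achieves 13:
1. Technician goes to the rooftop with crate K3.
2. Technician goes back to the basement alone.
3. Technician goes to the rooftop with crate K2.
4. Technician goes back to the basement alone.
5. Technician goes to the rooftop with crate R6.
6. Technician goes back to the basement with crate K3.
7. Technician goes to the rooftop with crate R7.
8. Technician goes back to the basement alone.
9. Technician goes to the rooftop with crate K5.
10. Technician goes back to the basement alone.
11. Technician goes to the rooftop with crate R5.
12. Technician goes back to the basement alone.
13. Technician goes to the rooftop with crate K3.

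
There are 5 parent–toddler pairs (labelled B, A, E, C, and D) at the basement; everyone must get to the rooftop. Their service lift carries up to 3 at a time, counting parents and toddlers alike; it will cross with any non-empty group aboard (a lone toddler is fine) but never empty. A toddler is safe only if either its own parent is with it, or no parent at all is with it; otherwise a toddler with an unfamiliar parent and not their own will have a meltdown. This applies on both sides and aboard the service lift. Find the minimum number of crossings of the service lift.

Counting alone: each trip to the rooftop takes at most 3 across and each return brings at least 1 back, so after t trips out (and t−1 returns) at most 3t − (t−1) of the 10 are across; that first reaches 10 at t = 5, so at least 9 crossings are needed.
The safety rule pushes this higher. Following every safe sequence of crossings, the most of the 10 that can be at the rooftop as the service lift arrives there on crossing 9 is 9 — never all 10.
So no plan with fewer than 11 crossings exists, and this one achieves 11:
1. parent B and toddler B cross → the rooftop.
2. parent B crosses ← the basement.
3. toddler A, toddler C, and toddler E cross → the rooftop.
4. toddler B crosses ← the basement.
5. parent A, parent C, and parent E cross → the rooftop.
6. parent A and toddler A cross ← the basement.
7. parent A, parent B, and parent D cross → the rooftop.
8. toddler E crosses ← the basement.
9. toddler A and toddler B cross → the rooftop.
10. toddler B crosses ← the basement.
11. toddler B, toddler D, and toddler E cross → the rooftop.

11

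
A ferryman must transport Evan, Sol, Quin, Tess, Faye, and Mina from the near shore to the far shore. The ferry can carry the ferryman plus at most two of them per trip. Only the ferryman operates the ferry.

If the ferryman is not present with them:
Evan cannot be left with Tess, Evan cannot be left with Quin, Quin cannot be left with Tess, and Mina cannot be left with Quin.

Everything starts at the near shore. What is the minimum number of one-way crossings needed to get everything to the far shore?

Counting alone: the ferryman can take at most 2 across per trip to the far shore, so moving all 6 needs at least 3 loaded trips out, with a return between consecutive ones — at least 5 crossings.
The safety rule pushes this higher. Following every safe sequence of crossings, the most of the 6 that can be at the far shore as the ferry arrives there on crossings 5, 7 is 4, 5 respectively — never all 6.
So no plan with fewer than 9 crossings exists, and this one achieves 9:
1. Ferryman goes to the far shore with Evan and Quin.
2. Ferryman goes back to the near shore with Evan.
3. Ferryman goes to the far shore with Evan and Sol.
4. Ferryman goes back to the near shore with Evan.
5. Ferryman goes to the far shore with Evan and Faye.
6. Ferryman goes back to the near shore with Evan.
7. Ferryman goes to the far shore with Evan and Mina.
8. Ferryman goes back to the near shore with Quin.
9. Ferryman goes to the far shore with Quin and Tess.

9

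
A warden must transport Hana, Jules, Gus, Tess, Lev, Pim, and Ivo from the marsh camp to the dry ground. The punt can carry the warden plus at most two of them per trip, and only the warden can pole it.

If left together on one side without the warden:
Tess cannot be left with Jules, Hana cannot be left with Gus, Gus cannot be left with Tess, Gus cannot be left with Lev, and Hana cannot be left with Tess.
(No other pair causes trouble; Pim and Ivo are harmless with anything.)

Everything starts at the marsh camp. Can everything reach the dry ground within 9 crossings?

Counting alone: the warden can take at most 2 across per trip to the dry ground, so moving all 7 needs at least 4 loaded trips out, with a return between consecutive ones — at least 7 crossings.
The safety rule pushes this higher. Following every safe sequence of crossings, the most of the 7 that can be at the dry ground as the punt arrives there on crossings 7, 9 is 5, 6 respectively — never all 7.
So the move cannot be finished within 9 crossings. (The shortest complete plan takes 11:)
1. Warden goes to the dry ground with Gus and Tess.  [the marsh camp: Hana, Ivo, Jules, Lev, Pim | the dry ground: Gus, Tess]
2. Warden goes back to the marsh camp with Gus.  [the marsh camp: Gus, Hana, Ivo, Jules, Lev, Pim | the dry ground: Tess]
3. Warden goes to the dry ground with Hana and Lev.  [the marsh camp: Gus, Ivo, Jules, Pim | the dry ground: Hana, Lev, Tess]
4. Warden goes back to the marsh camp with Hana.  [the marsh camp: Gus, Hana, Ivo, Jules, Pim | the dry ground: Lev, Tess]
5. Warden goes to the dry ground with Hana and Jules.  [the marsh camp: Gus, Ivo, Pim | the dry ground: Hana, Jules, Lev, Tess]
6. Warden goes back to the marsh camp with Tess.  [the marsh camp: Gus, Ivo, Pim, Tess | the dry ground: Hana, Jules, Lev]
7. Warden goes to the dry ground with Gus and Pim.  [the marsh camp: Ivo, Tess | the dry ground: Gus, Hana, Jules, Lev, Pim]
8. Warden goes back to the marsh camp with Gus.  [the marsh camp: Gus, Ivo, Tess | the dry ground: Hana, Jules, Lev, Pim]
9. Warden goes to the dry ground with Gus and Ivo.  [the marsh camp: Tess | the dry ground: Gus, Hana, Ivo, Jules, Lev, Pim]
10. Warden goes back to the marsh camp with Gus.  [the marsh camp: Gus, Tess | the dry ground: Hana, Ivo, Jules, Lev, Pim]
11. Warden goes to the dry ground with Gus and Tess.  [the marsh camp: — | the dry ground: Gus, Hana, Ivo, Jules, Lev, Pim, Tess]

No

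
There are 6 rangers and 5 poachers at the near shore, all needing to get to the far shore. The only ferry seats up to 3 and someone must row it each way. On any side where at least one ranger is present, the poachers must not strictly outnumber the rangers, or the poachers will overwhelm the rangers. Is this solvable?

Yes

1. 3 poachers → the far shore.  (the near shore: 6R 2P; the far shore: 0R 3P)
2. 1 poacher ← the near shore.  (the near shore: 6R 3P; the far shore: 0R 2P)
3. 3 rangers → the far shore.  (the near shore: 3R 3P; the far shore: 3R 2P)
4. 1 ranger ← the near shore.  (the near shore: 4R 3P; the far shore: 2R 2P)
5. 2 rangers and 1 poacher → the far shore.  (the near shore: 2R 2P; the far shore: 4R 3P)
6. 1 ranger ← the near shore.  (the near shore: 3R 2P; the far shore: 3R 3P)
7. 2 rangers and 1 poacher → the far shore.  (the near shore: 1R 1P; the far shore: 5R 4P)
8. 1 ranger ← the near shore.  (the near shore: 2R 1P; the far shore: 4R 4P)
9. 2 rangers and 1 poacher → the far shore.  (the near shore: 0R 0P; the far shore: 6R 5P)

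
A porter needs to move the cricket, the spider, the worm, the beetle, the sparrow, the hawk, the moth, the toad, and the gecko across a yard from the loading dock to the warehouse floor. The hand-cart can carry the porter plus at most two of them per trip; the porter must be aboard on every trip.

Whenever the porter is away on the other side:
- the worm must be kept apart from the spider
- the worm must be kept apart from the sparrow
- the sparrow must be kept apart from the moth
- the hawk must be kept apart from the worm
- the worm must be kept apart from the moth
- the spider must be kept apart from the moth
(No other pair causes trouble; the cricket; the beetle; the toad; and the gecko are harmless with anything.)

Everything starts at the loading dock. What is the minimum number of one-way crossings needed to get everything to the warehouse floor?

15

Counting alone: the porter can take at most 2 across per trip to the warehouse floor, so moving all 9 needs at least 5 loaded trips out, with a return between consecutive ones — at least 9 crossings.
The safety rule pushes this higher. Following every safe sequence of crossings, the most of the 9 that can be at the warehouse floor as the hand-cart arrives there on crossings 9, 11, 13 is 6, 7, 8 respectively — never all 9.
So no plan with fewer than 15 crossings exists, and this one achieves 15:
1. Porter goes to the warehouse floor with the moth and the worm.
2. Porter goes back to the loading dock with the worm.
3. Porter goes to the warehouse floor with the cricket and the worm.
4. Porter goes back to the loading dock with the worm.
5. Porter goes to the warehouse floor with the beetle and the worm.
6. Porter goes back to the loading dock with the worm.
7. Porter goes to the warehouse floor with the hawk and the worm.
8. Porter goes back to the loading dock with the worm.
9. Porter goes to the warehouse floor with the sparrow and the spider.
10. Porter goes back to the loading dock with the moth.
11. Porter goes to the warehouse floor with the toad and the worm.
12. Porter goes back to the loading dock with the worm.
13. Porter goes to the warehouse floor with the gecko and the worm.
14. Porter goes back to the loading dock with the worm.
15. Porter goes to the warehouse floor with the moth and the worm.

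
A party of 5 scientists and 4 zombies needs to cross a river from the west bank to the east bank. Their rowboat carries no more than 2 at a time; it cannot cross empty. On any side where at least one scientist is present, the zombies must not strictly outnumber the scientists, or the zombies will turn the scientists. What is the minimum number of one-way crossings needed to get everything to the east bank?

15

Counting alone: each trip to the east bank takes at most 2 across and each return brings at least 1 back, so after t trips out (and t−1 returns) at most 2t − (t−1) of the 9 are across; that first reaches 9 at t = 8, so at least 15 crossings are needed.
The plan below uses exactly 15 crossings, so it is optimal:
1. 2 zombies → the east bank.  (the west bank: 5S 2Z; the east bank: 0S 2Z)
2. 1 zombie ← the west bank.  (the west bank: 5S 3Z; the east bank: 0S 1Z)
3. 2 zombies → the east bank.  (the west bank: 5S 1Z; the east bank: 0S 3Z)
4. 1 zombie ← the west bank.  (the west bank: 5S 2Z; the east bank: 0S 2Z)
5. 2 scientists → the east bank.  (the west bank: 3S 2Z; the east bank: 2S 2Z)
6. 1 zombie ← the west bank.  (the west bank: 3S 3Z; the east bank: 2S 1Z)
7. 1 scientist and 1 zombie → the east bank.  (the west bank: 2S 2Z; the east bank: 3S 2Z)
8. 1 scientist ← the west bank.  (the west bank: 3S 2Z; the east bank: 2S 2Z)
9. 1 scientist and 1 zombie → the east bank.  (the west bank: 2S 1Z; the east bank: 3S 3Z)
10. 1 zombie ← the west bank.  (the west bank: 2S 2Z; the east bank: 3S 2Z)
11. 1 scientist and 1 zombie → the east bank.  (the west bank: 1S 1Z; the east bank: 4S 3Z)
12. 1 scientist ← the west bank.  (the west bank: 2S 1Z; the east bank: 3S 3Z)
13. 1 scientist and 1 zombie → the east bank.  (the west bank: 1S 0Z; the east bank: 4S 4Z)
14. 1 zombie ← the west bank.  (the west bank: 1S 1Z; the east bank: 4S 3Z)
15. 1 scientist and 1 zombie → the east bank.  (the west bank: 0S 0Z; the east bank: 5S 4Z)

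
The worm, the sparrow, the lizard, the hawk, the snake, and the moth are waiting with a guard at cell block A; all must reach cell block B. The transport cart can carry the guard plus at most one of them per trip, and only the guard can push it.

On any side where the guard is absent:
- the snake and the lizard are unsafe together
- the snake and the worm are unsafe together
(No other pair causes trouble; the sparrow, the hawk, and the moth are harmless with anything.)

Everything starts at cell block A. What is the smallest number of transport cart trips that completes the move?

Counting alone: the guard can take at most 1 across per trip to cell block B, so moving all 6 needs at least 6 loaded trips out, with a return between consecutive ones — at least 11 crossings.
The safety rule pushes this higher. Following every safe sequence of crossings, the most of the 6 that can be at cell block B as the transport cart arrives there on crossing 11 is 5 — never all 6.
So no plan with fewer than 13 crossings exists, and this one achieves 13:
1. Guard goes to cell block B with the snake.
2. Guard goes back to cell block A alone.
3. Guard goes to cell block B with the worm.
4. Guard goes back to cell block A with the snake.
5. Guard goes to cell block B with the lizard.
6. Guard goes back to cell block A alone.
7. Guard goes to cell block B with the sparrow.
8. Guard goes back to cell block A alone.
9. Guard goes to cell block B with the hawk.
10. Guard goes back to cell block A alone.
11. Guard goes to cell block B with the moth.
12. Guard goes back to cell block A alone.
13. Guard goes to cell block B with the snake.

13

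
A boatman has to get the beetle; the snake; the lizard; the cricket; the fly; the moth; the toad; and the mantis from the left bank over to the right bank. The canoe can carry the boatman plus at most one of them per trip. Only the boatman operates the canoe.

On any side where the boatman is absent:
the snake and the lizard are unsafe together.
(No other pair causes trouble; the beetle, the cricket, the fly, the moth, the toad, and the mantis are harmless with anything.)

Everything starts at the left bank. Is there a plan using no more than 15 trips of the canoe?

Yes

Yes — this plan uses 15 crossings (≤ 15):
1. Boatman goes to the right bank with the snake.
2. Boatman goes back to the left bank alone.
3. Boatman goes to the right bank with the beetle.
4. Boatman goes back to the left bank alone.
5. Boatman goes to the right bank with the cricket.
6. Boatman goes back to the left bank alone.
7. Boatman goes to the right bank with the fly.
8. Boatman goes back to the left bank alone.
9. Boatman goes to the right bank with the moth.
10. Boatman goes back to the left bank alone.
11. Boatman goes to the right bank with the toad.
12. Boatman goes back to the left bank alone.
13. Boatman goes to the right bank with the mantis.
14. Boatman goes back to the left bank alone.
15. Boatman goes to the right bank with the lizard.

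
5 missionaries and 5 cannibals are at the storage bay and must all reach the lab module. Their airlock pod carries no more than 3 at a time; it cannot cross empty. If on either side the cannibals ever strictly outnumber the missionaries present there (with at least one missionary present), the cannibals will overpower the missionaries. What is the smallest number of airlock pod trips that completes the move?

11

Counting alone: each trip to the lab module takes at most 3 across and each return brings at least 1 back, so after t trips out (and t−1 returns) at most 3t − (t−1) of the 10 are across; that first reaches 10 at t = 5, so at least 9 crossings are needed.
The safety rule pushes this higher. Following every safe sequence of crossings, the most of the 10 that can be at the lab module as the airlock pod arrives there on crossing 9 is 9 — never all 10.
So no plan with fewer than 11 crossings exists, and this one achieves 11:
1. 2 cannibals → the lab module.  (the storage bay: 5M 3C; the lab module: 0M 2C)
2. 1 cannibal ← the storage bay.  (the storage bay: 5M 4C; the lab module: 0M 1C)
3. 3 cannibals → the lab module.  (the storage bay: 5M 1C; the lab module: 0M 4C)
4. 1 cannibal ← the storage bay.  (the storage bay: 5M 2C; the lab module: 0M 3C)
5. 3 missionaries → the lab module.  (the storage bay: 2M 2C; the lab module: 3M 3C)
6. 1 missionary and 1 cannibal ← the storage bay.  (the storage bay: 3M 3C; the lab module: 2M 2C)
7. 3 missionaries → the lab module.  (the storage bay: 0M 3C; the lab module: 5M 2C)
8. 1 cannibal ← the storage bay.  (the storage bay: 0M 4C; the lab module: 5M 1C)
9. 2 cannibals → the lab module.  (the storage bay: 0M 2C; the lab module: 5M 3C)
10. 1 cannibal ← the storage bay.  (the storage bay: 0M 3C; the lab module: 5M 2C)
11. 3 cannibals → the lab module.  (the storage bay: 0M 0C; the lab module: 5M 5C)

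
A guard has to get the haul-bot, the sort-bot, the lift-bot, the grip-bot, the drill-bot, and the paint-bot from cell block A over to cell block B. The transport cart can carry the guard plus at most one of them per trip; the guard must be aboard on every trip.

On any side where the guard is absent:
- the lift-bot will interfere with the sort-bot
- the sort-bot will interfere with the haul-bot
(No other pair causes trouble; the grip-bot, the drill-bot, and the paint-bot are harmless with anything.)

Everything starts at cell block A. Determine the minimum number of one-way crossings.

Counting alone: the guard can take at most 1 across per trip to cell block B, so moving all 6 needs at least 6 loaded trips out, with a return between consecutive ones — at least 11 crossings.
The safety rule pushes this higher. Following every safe sequence of crossings, the most of the 6 that can be at cell block B as the transport cart arrives there on crossing 11 is 5 — never all 6.
So no plan with fewer than 13 crossings exists, and this one achieves 13:
1. Guard goes to cell block B with the sort-bot.
2. Guard goes back to cell block A alone.
3. Guard goes to cell block B with the haul-bot.
4. Guard goes back to cell block A with the sort-bot.
5. Guard goes to cell block B with the lift-bot.
6. Guard goes back to cell block A alone.
7. Guard goes to cell block B with the grip-bot.
8. Guard goes back to cell block A alone.
9. Guard goes to cell block B with the drill-bot.
10. Guard goes back to cell block A alone.
11. Guard goes to cell block B with the paint-bot.
12. Guard goes back to cell block A alone.
13. Guard goes to cell block B with the sort-bot.

13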